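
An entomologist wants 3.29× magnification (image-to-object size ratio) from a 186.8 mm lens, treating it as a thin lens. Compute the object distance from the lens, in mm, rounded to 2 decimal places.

With m = dᵢ/dₒ and 1/f = 1/dₒ + 1/dᵢ, substituting dᵢ = m·dₒ gives 1/f = (1 + 1/m)/dₒ, hence dₒ = f·(1 + 1/m).
dₒ = 186.8 × (1 + 1/3.29) = 186.8 × 1.30395 ≈ 243.578 mm.

243.58 mm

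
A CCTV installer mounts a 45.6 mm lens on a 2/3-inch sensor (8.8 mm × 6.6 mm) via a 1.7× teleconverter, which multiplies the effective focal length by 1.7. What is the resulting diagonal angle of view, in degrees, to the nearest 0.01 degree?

8.12°

Effective focal length f = 45.6 × 1.7 = 77.52 mm.
Sensor diagonal = √(8.8² + 6.6²) = √121.0000 ≈ 11.0000 mm.
α = 2·arctan(11.000 / (2 × 77.52)) = 2·arctan(0.07095) ≈ 8.1166°.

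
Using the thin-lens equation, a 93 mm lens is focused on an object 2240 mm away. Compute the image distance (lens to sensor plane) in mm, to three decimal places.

97.028 mm

1/dᵢ = 1/f − 1/dₒ = 1/93 − 1/2240 = 0.0103063 mm⁻¹.
dᵢ = 1/0.0103063 ≈ 97.0284 mm.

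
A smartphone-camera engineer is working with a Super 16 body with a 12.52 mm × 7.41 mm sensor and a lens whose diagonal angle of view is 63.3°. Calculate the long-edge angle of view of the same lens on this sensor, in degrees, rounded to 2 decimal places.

Sensor diagonal = √(12.52² + 7.41²) = √211.6585 ≈ 14.5485 mm.
From the diagonal AOV: f = 14.5485 / (2·tan(31.65°)) = 14.5485 / 1.23282 ≈ 11.8010 mm.
Long-edge AOV = 2·arctan(12.52 / (2 × 11.8010)) = 2·arctan(0.53046) ≈ 55.8885°.

55.89°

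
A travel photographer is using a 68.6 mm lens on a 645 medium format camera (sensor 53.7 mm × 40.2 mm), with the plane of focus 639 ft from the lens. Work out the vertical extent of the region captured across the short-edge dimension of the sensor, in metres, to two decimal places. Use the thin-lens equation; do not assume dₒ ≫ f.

114.09 m

dₒ: 639 ft × 304.8 mm/ft = 194767.19 mm.
Similar triangles through the lens centre give W/dₒ = h/dᵢ; with 1/f = 1/dₒ + 1/dᵢ this gives W = h·(dₒ − f)/f.
W = 40.2 mm × (194767 − 68.6) / 68.6 = 40.2 × 2838.1719 ≈ 114094.511 mm = 114.095 m.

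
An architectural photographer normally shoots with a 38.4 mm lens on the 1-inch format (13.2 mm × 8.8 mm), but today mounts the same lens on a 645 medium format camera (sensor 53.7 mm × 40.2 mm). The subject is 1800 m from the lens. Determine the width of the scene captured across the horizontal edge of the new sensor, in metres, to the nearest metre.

The focal length stays 38.4 mm; the relevant sensor dimension is now w = 53.7 mm. Object distance dₒ = 1800 m = 1.8e+06 mm.
Thin-lens field width W = w·(dₒ − f)/f = 53.7 × (1.8e+06 − 38.4)/38.4 ≈ 2517133.800 mm = 2517.13 m.

2517 m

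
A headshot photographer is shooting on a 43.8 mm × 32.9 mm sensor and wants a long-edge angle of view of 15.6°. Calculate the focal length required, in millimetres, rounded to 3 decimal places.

From α = 2·arctan(w/2f) we get f = w / (2·tan(α/2)).
With w = 43.8 mm and α/2 = 7.8°, tan(α/2) ≈ 0.13698, so f ≈ 43.8 / 0.27397 ≈ 159.8739 mm.

159.874 mm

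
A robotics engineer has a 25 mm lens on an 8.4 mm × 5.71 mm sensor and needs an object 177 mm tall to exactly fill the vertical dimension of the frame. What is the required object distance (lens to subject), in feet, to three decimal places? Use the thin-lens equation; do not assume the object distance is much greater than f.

2.625 ft

Magnification m = h/W = dᵢ/dₒ; combined with 1/f = 1/dₒ + 1/dᵢ this gives dₒ = f·(1 + W/h).
dₒ = 25 mm × (1 + 177/5.71) = 25 × 31.9982 ≈ 799.956 mm = 799.956/304.8 ft = 2.62453 ft.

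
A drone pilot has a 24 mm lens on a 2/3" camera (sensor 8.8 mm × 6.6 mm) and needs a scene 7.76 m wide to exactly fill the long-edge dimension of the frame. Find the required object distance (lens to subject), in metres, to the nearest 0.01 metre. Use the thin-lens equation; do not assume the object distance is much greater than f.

W: 7.76 m = 7760 mm.
Magnification m = w/W = dᵢ/dₒ; combined with 1/f = 1/dₒ + 1/dᵢ this gives dₒ = f·(1 + W/w).
dₒ = 24 mm × (1 + 7760/8.8) = 24 × 882.8182 ≈ 21187.636 mm = 21.1876 m.

21.19 m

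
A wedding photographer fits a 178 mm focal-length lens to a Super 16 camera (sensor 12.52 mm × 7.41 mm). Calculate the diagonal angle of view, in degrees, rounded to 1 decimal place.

Sensor diagonal = √(12.52² + 7.41²) = √211.6585 ≈ 14.5485 mm.
Angle of view α = 2·arctan(d/2f) with d = 14.5485 mm and f = 178 mm.
d/2f = 0.04087; arctan(0.04087) ≈ 2.3402°, so α ≈ 4.6804°.

4.7°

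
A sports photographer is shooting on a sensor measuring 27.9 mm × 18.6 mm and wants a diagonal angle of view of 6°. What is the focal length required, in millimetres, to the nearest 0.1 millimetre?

319.9 mm

Sensor diagonal = √(27.9² + 18.6²) = √1124.3700 ≈ 33.5316 mm.
From α = 2·arctan(d/2f) we get f = d / (2·tan(α/2)).
With d = 33.5316 mm and α/2 = 3°, tan(α/2) ≈ 0.05241, so f ≈ 33.5316 / 0.10482 ≈ 319.9108 mm.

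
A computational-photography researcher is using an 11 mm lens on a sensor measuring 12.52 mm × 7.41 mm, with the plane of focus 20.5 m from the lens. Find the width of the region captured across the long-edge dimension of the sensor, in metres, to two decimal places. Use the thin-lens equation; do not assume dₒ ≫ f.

dₒ: 20.5 m = 20500 mm.
Similar triangles through the lens centre give W/dₒ = w/dᵢ; with 1/f = 1/dₒ + 1/dᵢ this gives W = w·(dₒ − f)/f.
W = 12.52 mm × (20500 − 11) / 11 = 12.52 × 1862.6364 ≈ 23320.207 mm = 23.3202 m.

23.32 m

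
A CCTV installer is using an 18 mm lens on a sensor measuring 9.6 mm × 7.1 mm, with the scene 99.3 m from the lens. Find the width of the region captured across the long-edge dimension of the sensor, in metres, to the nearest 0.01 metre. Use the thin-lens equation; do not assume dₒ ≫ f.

dₒ: 99.3 m = 99300 mm.
Similar triangles through the lens centre give W/dₒ = w/dᵢ; with 1/f = 1/dₒ + 1/dᵢ this gives W = w·(dₒ − f)/f.
W = 9.6 mm × (99300 − 18) / 18 = 9.6 × 5515.6667 ≈ 52950.400 mm = 52.9504 m.

52.95 m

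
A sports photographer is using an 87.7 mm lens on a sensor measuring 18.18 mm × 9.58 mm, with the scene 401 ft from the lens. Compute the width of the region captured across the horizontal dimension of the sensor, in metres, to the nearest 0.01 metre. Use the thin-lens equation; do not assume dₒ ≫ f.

dₒ: 401 ft × 304.8 mm/ft = 122224.80 mm.
Similar triangles through the lens centre give W/dₒ = w/dᵢ; with 1/f = 1/dₒ + 1/dᵢ this gives W = w·(dₒ − f)/f.
W = 18.18 mm × (122225 − 87.7) / 87.7 = 18.18 × 1392.6693 ≈ 25318.728 mm = 25.3187 m.

25.32 m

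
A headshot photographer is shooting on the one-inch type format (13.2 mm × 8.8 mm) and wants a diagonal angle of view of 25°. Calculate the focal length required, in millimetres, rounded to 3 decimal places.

Sensor diagonal = √(13.2² + 8.8²) = √251.6800 ≈ 15.8644 mm.
From α = 2·arctan(d/2f) we get f = d / (2·tan(α/2)).
With d = 15.8644 mm and α/2 = 12.5°, tan(α/2) ≈ 0.22169, so f ≈ 15.8644 / 0.44339 ≈ 35.7799 mm.

35.780 mm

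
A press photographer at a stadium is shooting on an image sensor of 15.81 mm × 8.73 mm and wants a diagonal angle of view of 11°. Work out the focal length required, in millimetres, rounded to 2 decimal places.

Sensor diagonal = √(15.81² + 8.73²) = √326.1690 ≈ 18.0601 mm.
From α = 2·arctan(d/2f) we get f = d / (2·tan(α/2)).
With d = 18.0601 mm and α/2 = 5.5°, tan(α/2) ≈ 0.09629, so f ≈ 18.0601 / 0.19258 ≈ 93.7809 mm.

93.78 mm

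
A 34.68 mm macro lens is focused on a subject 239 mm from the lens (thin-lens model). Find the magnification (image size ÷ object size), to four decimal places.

Thin lens: 1/f = 1/dₒ + 1/dᵢ → 1/dᵢ = 1/34.68 − 1/239 = 0.0246510 mm⁻¹, so dᵢ ≈ 40.5664 mm.
Magnification m = dᵢ/dₒ = 40.5664/239 ≈ 0.16973.

0.1697×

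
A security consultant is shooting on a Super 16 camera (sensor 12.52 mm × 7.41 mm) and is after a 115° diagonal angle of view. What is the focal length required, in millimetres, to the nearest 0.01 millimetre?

Sensor diagonal = √(12.52² + 7.41²) = √211.6585 ≈ 14.5485 mm.
From α = 2·arctan(d/2f) we get f = d / (2·tan(α/2)).
With d = 14.5485 mm and α/2 = 57.5°, tan(α/2) ≈ 1.56969, so f ≈ 14.5485 / 3.13937 ≈ 4.6342 mm.

4.63 mm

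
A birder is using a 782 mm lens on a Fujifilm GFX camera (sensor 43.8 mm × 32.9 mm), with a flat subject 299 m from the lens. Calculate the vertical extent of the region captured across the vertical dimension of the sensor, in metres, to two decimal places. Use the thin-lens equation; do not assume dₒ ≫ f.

dₒ: 299 m = 299000 mm.
Similar triangles through the lens centre give W/dₒ = h/dᵢ; with 1/f = 1/dₒ + 1/dᵢ this gives W = h·(dₒ − f)/f.
W = 32.9 mm × (299000 − 782) / 782 = 32.9 × 381.3529 ≈ 12546.512 mm = 12.5465 m.

12.55 m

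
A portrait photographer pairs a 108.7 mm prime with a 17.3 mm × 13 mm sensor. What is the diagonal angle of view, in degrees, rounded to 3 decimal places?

11.369°

Sensor diagonal = √(17.3² + 13²) = √468.2900 ≈ 21.6400 mm.
Angle of view α = 2·arctan(d/2f) with d = 21.6400 mm and f = 108.7 mm.
d/2f = 0.09954; arctan(0.09954) ≈ 5.6845°, so α ≈ 11.3690°.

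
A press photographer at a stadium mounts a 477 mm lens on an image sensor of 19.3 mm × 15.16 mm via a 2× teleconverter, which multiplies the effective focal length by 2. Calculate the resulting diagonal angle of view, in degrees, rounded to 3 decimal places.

1.474°

Effective focal length f = 477 × 2 = 954 mm.
Sensor diagonal = √(19.3² + 15.16²) = √602.3156 ≈ 24.5421 mm.
α = 2·arctan(24.542 / (2 × 954)) = 2·arctan(0.01286) ≈ 1.4739°.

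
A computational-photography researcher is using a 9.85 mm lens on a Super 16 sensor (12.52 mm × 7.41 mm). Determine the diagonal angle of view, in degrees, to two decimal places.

Sensor diagonal = √(12.52² + 7.41²) = √211.6585 ≈ 14.5485 mm.
Angle of view α = 2·arctan(d/2f) with d = 14.5485 mm and f = 9.85 mm.
d/2f = 0.73850; arctan(0.73850) ≈ 36.4459°, so α ≈ 72.8919°.

72.89°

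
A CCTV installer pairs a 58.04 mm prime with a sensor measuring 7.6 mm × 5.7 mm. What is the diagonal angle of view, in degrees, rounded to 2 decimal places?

9.36°

Sensor diagonal = √(7.6² + 5.7²) = √90.2500 ≈ 9.5000 mm.
Angle of view α = 2·arctan(d/2f) with d = 9.5000 mm and f = 58.04 mm.
d/2f = 0.08184; arctan(0.08184) ≈ 4.6787°, so α ≈ 9.3573°.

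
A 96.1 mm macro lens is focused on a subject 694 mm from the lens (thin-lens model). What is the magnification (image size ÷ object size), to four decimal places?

0.1607×

Thin lens: 1/f = 1/dₒ + 1/dᵢ → 1/dᵢ = 1/96.1 − 1/694 = 0.0089649 mm⁻¹, so dᵢ ≈ 111.5461 mm.
Magnification m = dᵢ/dₒ = 111.5461/694 ≈ 0.16073.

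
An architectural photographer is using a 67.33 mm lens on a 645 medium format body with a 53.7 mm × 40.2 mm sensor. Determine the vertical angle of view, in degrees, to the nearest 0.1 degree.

Angle of view α = 2·arctan(h/2f) with h = 40.2 mm and f = 67.33 mm.
h/2f = 0.29853; arctan(0.29853) ≈ 16.6219°, so α ≈ 33.2438°.

33.2°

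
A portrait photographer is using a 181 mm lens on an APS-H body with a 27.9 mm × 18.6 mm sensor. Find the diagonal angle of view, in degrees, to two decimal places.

10.58°

Sensor diagonal = √(27.9² + 18.6²) = √1124.3700 ≈ 33.5316 mm.
Angle of view α = 2·arctan(d/2f) with d = 33.5316 mm and f = 181 mm.
d/2f = 0.09263; arctan(0.09263) ≈ 5.2921°, so α ≈ 10.5843°.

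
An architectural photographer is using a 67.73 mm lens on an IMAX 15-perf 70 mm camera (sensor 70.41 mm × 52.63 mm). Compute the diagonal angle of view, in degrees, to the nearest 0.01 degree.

65.96°

Sensor diagonal = √(70.41² + 52.63²) = √7727.4850 ≈ 87.9061 mm.
Angle of view α = 2·arctan(d/2f) with d = 87.9061 mm and f = 67.73 mm.
d/2f = 0.64895; arctan(0.64895) ≈ 32.9814°, so α ≈ 65.9627°.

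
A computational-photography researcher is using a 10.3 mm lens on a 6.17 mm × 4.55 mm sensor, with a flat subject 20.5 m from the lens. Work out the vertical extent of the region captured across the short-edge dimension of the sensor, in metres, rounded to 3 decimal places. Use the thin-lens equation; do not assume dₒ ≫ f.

dₒ: 20.5 m = 20500 mm.
Similar triangles through the lens centre give W/dₒ = h/dᵢ; with 1/f = 1/dₒ + 1/dᵢ this gives W = h·(dₒ − f)/f.
W = 4.55 mm × (20500 − 10.3) / 10.3 = 4.55 × 1989.2913 ≈ 9051.275 mm = 9.05128 m.

9.051 m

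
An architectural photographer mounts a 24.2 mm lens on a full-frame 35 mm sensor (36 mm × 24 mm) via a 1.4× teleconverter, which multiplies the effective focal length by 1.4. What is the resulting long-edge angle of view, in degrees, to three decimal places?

Effective focal length f = 24.2 × 1.4 = 33.88 mm.
α = 2·arctan(36 / (2 × 33.88)) = 2·arctan(0.53129) ≈ 55.9622°.

55.962°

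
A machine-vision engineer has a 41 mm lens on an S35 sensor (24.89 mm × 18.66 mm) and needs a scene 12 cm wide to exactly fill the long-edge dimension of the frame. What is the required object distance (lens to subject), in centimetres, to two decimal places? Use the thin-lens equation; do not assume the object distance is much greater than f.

W: 12 cm = 120 mm.
Magnification m = w/W = dᵢ/dₒ; combined with 1/f = 1/dₒ + 1/dᵢ this gives dₒ = f·(1 + W/w).
dₒ = 41 mm × (1 + 120/24.89) = 41 × 5.8212 ≈ 238.670 mm = 23.867 cm.

23.87 cm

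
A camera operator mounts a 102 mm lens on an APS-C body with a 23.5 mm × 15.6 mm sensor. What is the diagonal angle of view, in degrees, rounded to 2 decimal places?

15.74°

Sensor diagonal = √(23.5² + 15.6²) = √795.6100 ≈ 28.2066 mm.
Angle of view α = 2·arctan(d/2f) with d = 28.2066 mm and f = 102 mm.
d/2f = 0.13827; arctan(0.13827) ≈ 7.8722°, so α ≈ 15.7445°.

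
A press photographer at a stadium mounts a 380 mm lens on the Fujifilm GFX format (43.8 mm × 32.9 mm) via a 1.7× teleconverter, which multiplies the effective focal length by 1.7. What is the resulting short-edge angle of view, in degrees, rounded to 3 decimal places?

Effective focal length f = 380 × 1.7 = 646 mm.
α = 2·arctan(32.9 / (2 × 646)) = 2·arctan(0.02546) ≈ 2.9174°.

2.917°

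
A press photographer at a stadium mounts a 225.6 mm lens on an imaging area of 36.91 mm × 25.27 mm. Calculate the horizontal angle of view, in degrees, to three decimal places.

Angle of view α = 2·arctan(w/2f) with w = 36.91 mm and f = 225.6 mm.
w/2f = 0.08180; arctan(0.08180) ≈ 4.6766°, so α ≈ 9.3532°.

9.353°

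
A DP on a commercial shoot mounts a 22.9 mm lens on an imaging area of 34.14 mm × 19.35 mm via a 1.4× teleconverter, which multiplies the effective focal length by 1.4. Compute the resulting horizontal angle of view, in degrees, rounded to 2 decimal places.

Effective focal length f = 22.9 × 1.4 = 32.06 mm.
α = 2·arctan(34.14 / (2 × 32.06)) = 2·arctan(0.53244) ≈ 56.0652°.

56.07°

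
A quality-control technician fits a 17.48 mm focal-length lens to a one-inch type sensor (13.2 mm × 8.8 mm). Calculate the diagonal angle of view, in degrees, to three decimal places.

Sensor diagonal = √(13.2² + 8.8²) = √251.6800 ≈ 15.8644 mm.
Angle of view α = 2·arctan(d/2f) with d = 15.8644 mm and f = 17.48 mm.
d/2f = 0.45379; arctan(0.45379) ≈ 24.4080°, so α ≈ 48.8159°.

48.816°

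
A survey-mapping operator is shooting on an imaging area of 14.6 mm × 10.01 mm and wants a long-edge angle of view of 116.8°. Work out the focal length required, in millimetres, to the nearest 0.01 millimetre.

4.49 mm

From α = 2·arctan(w/2f) we get f = w / (2·tan(α/2)).
With w = 14.6 mm and α/2 = 58.4°, tan(α/2) ≈ 1.62548, so f ≈ 14.6 / 3.25095 ≈ 4.4910 mm.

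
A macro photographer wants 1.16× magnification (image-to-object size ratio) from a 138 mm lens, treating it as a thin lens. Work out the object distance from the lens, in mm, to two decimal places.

256.97 mm

With m = dᵢ/dₒ and 1/f = 1/dₒ + 1/dᵢ, substituting dᵢ = m·dₒ gives 1/f = (1 + 1/m)/dₒ, hence dₒ = f·(1 + 1/m).
dₒ = 138 × (1 + 1/1.16) = 138 × 1.86207 ≈ 256.966 mm.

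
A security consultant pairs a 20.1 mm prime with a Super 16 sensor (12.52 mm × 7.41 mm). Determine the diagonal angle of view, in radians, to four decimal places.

Sensor diagonal = √(12.52² + 7.41²) = √211.6585 ≈ 14.5485 mm.
Angle of view α = 2·arctan(d/2f) with d = 14.5485 mm and f = 20.1 mm.
d/2f = 0.36190; arctan(0.36190) ≈ 0.3472 rad, so α ≈ 0.6945 rad.

0.6945 rad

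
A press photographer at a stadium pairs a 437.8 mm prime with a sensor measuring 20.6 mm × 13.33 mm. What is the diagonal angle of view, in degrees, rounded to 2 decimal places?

Sensor diagonal = √(20.6² + 13.33²) = √602.0489 ≈ 24.5367 mm.
Angle of view α = 2·arctan(d/2f) with d = 24.5367 mm and f = 437.8 mm.
d/2f = 0.02802; arctan(0.02802) ≈ 1.6052°, so α ≈ 3.2103°.

3.21°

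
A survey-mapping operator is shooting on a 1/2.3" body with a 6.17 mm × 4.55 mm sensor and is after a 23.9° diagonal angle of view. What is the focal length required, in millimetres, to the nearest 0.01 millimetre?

18.11 mm

Sensor diagonal = √(6.17² + 4.55²) = √58.7714 ≈ 7.6663 mm.
From α = 2·arctan(d/2f) we get f = d / (2·tan(α/2)).
With d = 7.6663 mm and α/2 = 11.95°, tan(α/2) ≈ 0.21164, so f ≈ 7.6663 / 0.42329 ≈ 18.1111 mm.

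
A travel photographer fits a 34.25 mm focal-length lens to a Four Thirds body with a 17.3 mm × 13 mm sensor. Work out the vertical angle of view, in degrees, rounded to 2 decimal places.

Angle of view α = 2·arctan(h/2f) with h = 13 mm and f = 34.25 mm.
h/2f = 0.18978; arctan(0.18978) ≈ 10.7459°, so α ≈ 21.4917°.

21.49°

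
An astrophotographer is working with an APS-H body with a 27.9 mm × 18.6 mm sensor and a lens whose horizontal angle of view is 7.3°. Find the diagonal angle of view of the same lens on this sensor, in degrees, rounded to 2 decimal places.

8.77°

From the horizontal AOV: f = 27.9 / (2·tan(3.65°)) = 27.9 / 0.12758 ≈ 218.6835 mm.
Sensor diagonal = √(27.9² + 18.6²) = √1124.3700 ≈ 33.5316 mm.
Diagonal AOV = 2·arctan(33.5316 / (2 × 218.6835)) = 2·arctan(0.07667) ≈ 8.7682°.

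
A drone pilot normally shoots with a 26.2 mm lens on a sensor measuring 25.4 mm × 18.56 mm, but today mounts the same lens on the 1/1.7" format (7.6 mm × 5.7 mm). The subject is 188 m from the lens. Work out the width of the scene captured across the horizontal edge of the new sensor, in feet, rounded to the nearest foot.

179 ft

The focal length stays 26.2 mm; the relevant sensor dimension is now w = 7.6 mm. Object distance dₒ = 188 m = 188000 mm.
Thin-lens field width W = w·(dₒ − f)/f = 7.6 × (188000 − 26.2)/26.2 ≈ 54526.751 mm = 54526.751/304.8 ft = 178.894 ft.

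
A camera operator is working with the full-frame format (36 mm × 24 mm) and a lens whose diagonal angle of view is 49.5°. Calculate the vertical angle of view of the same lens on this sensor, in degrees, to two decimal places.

Sensor diagonal = √(36² + 24²) = √1872.0000 ≈ 43.2666 mm.
From the diagonal AOV: f = 43.2666 / (2·tan(24.75°)) = 43.2666 / 0.92201 ≈ 46.9263 mm.
Vertical AOV = 2·arctan(24 / (2 × 46.9263)) = 2·arctan(0.25572) ≈ 28.6886°.

28.69°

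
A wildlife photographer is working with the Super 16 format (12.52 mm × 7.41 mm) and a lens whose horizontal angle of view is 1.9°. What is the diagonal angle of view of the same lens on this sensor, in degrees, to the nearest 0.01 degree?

2.21°

From the horizontal AOV: f = 12.52 / (2·tan(0.95°)) = 12.52 / 0.03316 ≈ 377.5144 mm.
Sensor diagonal = √(12.52² + 7.41²) = √211.6585 ≈ 14.5485 mm.
Diagonal AOV = 2·arctan(14.5485 / (2 × 377.5144)) = 2·arctan(0.01927) ≈ 2.2078°.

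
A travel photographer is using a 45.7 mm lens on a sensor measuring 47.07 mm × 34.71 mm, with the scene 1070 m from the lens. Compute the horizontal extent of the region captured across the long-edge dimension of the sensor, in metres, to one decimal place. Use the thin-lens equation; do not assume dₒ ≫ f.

1102.0 m

dₒ: 1070 m = 1.07e+06 mm.
Similar triangles through the lens centre give W/dₒ = w/dᵢ; with 1/f = 1/dₒ + 1/dᵢ this gives W = w·(dₒ − f)/f.
W = 47.07 mm × (1.07e+06 − 45.7) / 45.7 = 47.07 × 23412.5667 ≈ 1102029.516 mm = 1102.03 m.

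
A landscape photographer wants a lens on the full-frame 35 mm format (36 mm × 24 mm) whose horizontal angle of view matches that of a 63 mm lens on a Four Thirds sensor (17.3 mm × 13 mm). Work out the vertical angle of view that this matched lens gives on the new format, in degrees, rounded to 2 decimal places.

10.46°

Equal horizontal AOV ⇒ f₂ = f₁ · 36/17.3 = 63 × 2.08092 ≈ 131.0983 mm.
Vertical AOV on the new format = 2·arctan(24 / (2 × 131.0983)) = 2·arctan(0.09153) ≈ 10.4599°.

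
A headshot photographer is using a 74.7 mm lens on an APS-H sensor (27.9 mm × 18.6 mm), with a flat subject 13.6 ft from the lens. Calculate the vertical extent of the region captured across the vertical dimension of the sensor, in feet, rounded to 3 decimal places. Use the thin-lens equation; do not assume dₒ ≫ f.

3.325 ft

dₒ: 13.6 ft × 304.8 mm/ft = 4145.28 mm.
Similar triangles through the lens centre give W/dₒ = h/dᵢ; with 1/f = 1/dₒ + 1/dᵢ this gives W = h·(dₒ − f)/f.
W = 18.6 mm × (4145.28 − 74.7) / 74.7 = 18.6 × 54.4924 ≈ 1013.558 mm = 1013.558/304.8 ft = 3.32532 ft.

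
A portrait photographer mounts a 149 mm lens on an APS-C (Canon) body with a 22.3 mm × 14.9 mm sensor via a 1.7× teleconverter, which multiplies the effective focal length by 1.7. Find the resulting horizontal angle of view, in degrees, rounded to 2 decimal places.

5.04°

Effective focal length f = 149 × 1.7 = 253.3 mm.
α = 2·arctan(22.3 / (2 × 253.3)) = 2·arctan(0.04402) ≈ 5.0409°.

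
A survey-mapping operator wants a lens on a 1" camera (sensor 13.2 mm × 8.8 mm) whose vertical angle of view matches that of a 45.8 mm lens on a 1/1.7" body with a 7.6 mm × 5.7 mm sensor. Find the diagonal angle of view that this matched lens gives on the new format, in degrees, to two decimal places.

Equal vertical AOV ⇒ f₂ = f₁ · 8.8/5.7 = 45.8 × 1.54386 ≈ 70.7088 mm.
Sensor diagonal = √(13.2² + 8.8²) = √251.6800 ≈ 15.8644 mm.
Diagonal AOV on the new format = 2·arctan(15.8644 / (2 × 70.7088)) = 2·arctan(0.11218) ≈ 12.8015°.

12.80°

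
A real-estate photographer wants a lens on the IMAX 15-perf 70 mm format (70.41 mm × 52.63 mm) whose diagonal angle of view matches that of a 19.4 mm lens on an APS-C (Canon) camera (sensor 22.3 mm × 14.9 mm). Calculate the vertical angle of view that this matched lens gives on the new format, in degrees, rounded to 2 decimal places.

Sensor diagonal = √(22.3² + 14.9²) = √719.3000 ≈ 26.8198 mm.
Sensor diagonal = √(70.41² + 52.63²) = √7727.4850 ≈ 87.9061 mm.
Equal diagonal AOV ⇒ f₂ = f₁ · 87.9061/26.8198 = 19.4 × 3.27766 ≈ 63.5866 mm.
Vertical AOV on the new format = 2·arctan(52.63 / (2 × 63.5866)) = 2·arctan(0.41384) ≈ 44.9639°.

44.96°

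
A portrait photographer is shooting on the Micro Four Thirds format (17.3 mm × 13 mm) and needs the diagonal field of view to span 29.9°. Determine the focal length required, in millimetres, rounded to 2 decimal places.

Sensor diagonal = √(17.3² + 13²) = √468.2900 ≈ 21.6400 mm.
From α = 2·arctan(d/2f) we get f = d / (2·tan(α/2)).
With d = 21.6400 mm and α/2 = 14.95°, tan(α/2) ≈ 0.26701, so f ≈ 21.6400 / 0.53403 ≈ 40.5222 mm.

40.52 mm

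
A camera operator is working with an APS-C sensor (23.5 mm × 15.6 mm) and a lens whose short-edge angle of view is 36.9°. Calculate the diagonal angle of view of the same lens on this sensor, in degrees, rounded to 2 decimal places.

62.20°

From the short-edge AOV: f = 15.6 / (2·tan(18.45°)) = 15.6 / 0.66725 ≈ 23.3795 mm.
Sensor diagonal = √(23.5² + 15.6²) = √795.6100 ≈ 28.2066 mm.
Diagonal AOV = 2·arctan(28.2066 / (2 × 23.3795)) = 2·arctan(0.60323) ≈ 62.1995°.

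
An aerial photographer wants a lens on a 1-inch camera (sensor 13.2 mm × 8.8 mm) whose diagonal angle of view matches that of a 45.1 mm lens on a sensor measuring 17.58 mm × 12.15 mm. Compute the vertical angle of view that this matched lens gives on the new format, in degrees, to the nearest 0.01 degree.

Sensor diagonal = √(17.58² + 12.15²) = √456.6789 ≈ 21.3700 mm.
Sensor diagonal = √(13.2² + 8.8²) = √251.6800 ≈ 15.8644 mm.
Equal diagonal AOV ⇒ f₂ = f₁ · 15.8644/21.3700 = 45.1 × 0.74237 ≈ 33.4808 mm.
Vertical AOV on the new format = 2·arctan(8.8 / (2 × 33.4808)) = 2·arctan(0.13142) ≈ 14.9737°.

14.97°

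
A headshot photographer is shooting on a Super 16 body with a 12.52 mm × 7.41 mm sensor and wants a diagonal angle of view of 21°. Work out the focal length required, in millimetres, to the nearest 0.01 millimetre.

39.25 mm

Sensor diagonal = √(12.52² + 7.41²) = √211.6585 ≈ 14.5485 mm.
From α = 2·arctan(d/2f) we get f = d / (2·tan(α/2)).
With d = 14.5485 mm and α/2 = 10.5°, tan(α/2) ≈ 0.18534, so f ≈ 14.5485 / 0.37068 ≈ 39.2483 mm.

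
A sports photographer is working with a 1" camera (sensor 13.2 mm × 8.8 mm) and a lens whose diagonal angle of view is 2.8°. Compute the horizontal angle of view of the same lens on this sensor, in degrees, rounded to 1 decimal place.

Sensor diagonal = √(13.2² + 8.8²) = √251.6800 ≈ 15.8644 mm.
From the diagonal AOV: f = 15.8644 / (2·tan(1.4°)) = 15.8644 / 0.04888 ≈ 324.5656 mm.
Horizontal AOV = 2·arctan(13.2 / (2 × 324.5656)) = 2·arctan(0.02033) ≈ 2.3299°.

2.3°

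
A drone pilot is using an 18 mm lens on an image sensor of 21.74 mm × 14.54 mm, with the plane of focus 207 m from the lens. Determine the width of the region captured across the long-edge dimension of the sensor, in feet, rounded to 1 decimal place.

820.2 ft

dₒ: 207 m = 207000 mm.
Similar triangles through the lens centre give W/dₒ = w/dᵢ; with 1/f = 1/dₒ + 1/dᵢ this gives W = w·(dₒ − f)/f.
W = 21.74 mm × (207000 − 18) / 18 = 21.74 × 11499.0000 ≈ 249988.260 mm = 249988.260/304.8 ft = 820.171 ft.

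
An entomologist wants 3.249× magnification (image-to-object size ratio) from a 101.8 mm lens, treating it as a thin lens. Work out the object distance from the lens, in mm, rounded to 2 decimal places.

133.13 mm

With m = dᵢ/dₒ and 1/f = 1/dₒ + 1/dᵢ, substituting dᵢ = m·dₒ gives 1/f = (1 + 1/m)/dₒ, hence dₒ = f·(1 + 1/m).
dₒ = 101.8 × (1 + 1/3.249) = 101.8 × 1.30779 ≈ 133.133 mm.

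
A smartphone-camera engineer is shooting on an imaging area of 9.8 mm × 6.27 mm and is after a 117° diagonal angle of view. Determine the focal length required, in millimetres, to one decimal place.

Sensor diagonal = √(9.8² + 6.27²) = √135.3529 ≈ 11.6341 mm.
From α = 2·arctan(d/2f) we get f = d / (2·tan(α/2)).
With d = 11.6341 mm and α/2 = 58.5°, tan(α/2) ≈ 1.63185, so f ≈ 11.6341 / 3.26370 ≈ 3.5647 mm.

3.6 mm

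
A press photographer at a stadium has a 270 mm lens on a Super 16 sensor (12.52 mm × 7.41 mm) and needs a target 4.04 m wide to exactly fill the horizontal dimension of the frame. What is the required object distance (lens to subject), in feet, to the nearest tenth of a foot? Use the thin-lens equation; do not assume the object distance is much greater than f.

286.7 ft

W: 4.04 m = 4040 mm.
Magnification m = w/W = dᵢ/dₒ; combined with 1/f = 1/dₒ + 1/dᵢ this gives dₒ = f·(1 + W/w).
dₒ = 270 mm × (1 + 4040/12.52) = 270 × 323.6837 ≈ 87394.601 mm = 87394.601/304.8 ft = 286.728 ft.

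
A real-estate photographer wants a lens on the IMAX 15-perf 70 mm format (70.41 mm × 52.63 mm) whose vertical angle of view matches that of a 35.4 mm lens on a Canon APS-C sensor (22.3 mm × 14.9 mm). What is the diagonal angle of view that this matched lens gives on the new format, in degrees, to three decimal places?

38.734°

Equal vertical AOV ⇒ f₂ = f₁ · 52.63/14.9 = 35.4 × 3.53221 ≈ 125.0404 mm.
Sensor diagonal = √(70.41² + 52.63²) = √7727.4850 ≈ 87.9061 mm.
Diagonal AOV on the new format = 2·arctan(87.9061 / (2 × 125.0404)) = 2·arctan(0.35151) ≈ 38.7343°.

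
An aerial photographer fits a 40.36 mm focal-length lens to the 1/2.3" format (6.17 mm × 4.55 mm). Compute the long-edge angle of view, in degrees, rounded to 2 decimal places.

8.74°

Angle of view α = 2·arctan(w/2f) with w = 6.17 mm and f = 40.36 mm.
w/2f = 0.07644; arctan(0.07644) ≈ 4.3710°, so α ≈ 8.7420°.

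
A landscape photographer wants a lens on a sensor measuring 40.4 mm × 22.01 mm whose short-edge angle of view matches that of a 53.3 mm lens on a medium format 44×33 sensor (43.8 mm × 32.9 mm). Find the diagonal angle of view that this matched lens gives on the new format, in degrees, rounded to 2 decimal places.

Equal short-edge AOV ⇒ f₂ = f₁ · 22.01/32.9 = 53.3 × 0.66900 ≈ 35.6575 mm.
Sensor diagonal = √(40.4² + 22.01²) = √2116.6001 ≈ 46.0065 mm.
Diagonal AOV on the new format = 2·arctan(46.0065 / (2 × 35.6575)) = 2·arctan(0.64512) ≈ 65.6534°.

65.65°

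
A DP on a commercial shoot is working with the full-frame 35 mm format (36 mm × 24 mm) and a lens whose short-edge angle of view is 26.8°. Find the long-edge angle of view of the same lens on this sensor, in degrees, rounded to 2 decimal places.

From the short-edge AOV: f = 24 / (2·tan(13.4°)) = 24 / 0.47647 ≈ 50.3707 mm.
Long-edge AOV = 2·arctan(36 / (2 × 50.3707)) = 2·arctan(0.35735) ≈ 39.3287°.

39.33°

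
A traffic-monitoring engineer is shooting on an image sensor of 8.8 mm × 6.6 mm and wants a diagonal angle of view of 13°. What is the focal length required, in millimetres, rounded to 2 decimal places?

48.27 mm

Sensor diagonal = √(8.8² + 6.6²) = √121.0000 ≈ 11.0000 mm.
From α = 2·arctan(d/2f) we get f = d / (2·tan(α/2)).
With d = 11.0000 mm and α/2 = 6.5°, tan(α/2) ≈ 0.11394, so f ≈ 11.0000 / 0.22787 ≈ 48.2729 mm.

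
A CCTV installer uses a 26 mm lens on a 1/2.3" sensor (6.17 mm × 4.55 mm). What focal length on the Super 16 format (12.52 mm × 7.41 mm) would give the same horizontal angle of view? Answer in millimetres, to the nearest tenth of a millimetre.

Equal angle of view means equal width/f ratio, so f₂ = f₁ · (width₂/width₁) = 26 × 12.52/6.17.
f₂ = 26 × 2.02917 ≈ 52.759 mm.

52.8 mm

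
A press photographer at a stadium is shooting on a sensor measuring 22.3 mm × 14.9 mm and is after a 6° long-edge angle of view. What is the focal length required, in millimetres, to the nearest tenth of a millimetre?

212.8 mm

From α = 2·arctan(w/2f) we get f = w / (2·tan(α/2)).
With w = 22.3 mm and α/2 = 3°, tan(α/2) ≈ 0.05241, so f ≈ 22.3 / 0.10482 ≈ 212.7547 mm.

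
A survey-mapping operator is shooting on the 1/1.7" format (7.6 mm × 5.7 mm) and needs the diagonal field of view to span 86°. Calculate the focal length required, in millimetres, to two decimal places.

Sensor diagonal = √(7.6² + 5.7²) = √90.2500 ≈ 9.5000 mm.
From α = 2·arctan(d/2f) we get f = d / (2·tan(α/2)).
With d = 9.5000 mm and α/2 = 43°, tan(α/2) ≈ 0.93252, so f ≈ 9.5000 / 1.86503 ≈ 5.0938 mm.

5.09 mm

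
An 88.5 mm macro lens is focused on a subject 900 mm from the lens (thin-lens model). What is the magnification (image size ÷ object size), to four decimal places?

0.1091×

Thin lens: 1/f = 1/dₒ + 1/dᵢ → 1/dᵢ = 1/88.5 − 1/900 = 0.0101883 mm⁻¹, so dᵢ ≈ 98.1516 mm.
Magnification m = dᵢ/dₒ = 98.1516/900 ≈ 0.10906.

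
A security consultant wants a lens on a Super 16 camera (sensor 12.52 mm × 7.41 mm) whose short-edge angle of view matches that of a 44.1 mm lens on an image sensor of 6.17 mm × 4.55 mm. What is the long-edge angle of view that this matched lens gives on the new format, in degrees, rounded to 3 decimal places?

Equal short-edge AOV ⇒ f₂ = f₁ · 7.41/4.55 = 44.1 × 1.62857 ≈ 71.8200 mm.
Long-edge AOV on the new format = 2·arctan(12.52 / (2 × 71.8200)) = 2·arctan(0.08716) ≈ 9.9629°.

9.963°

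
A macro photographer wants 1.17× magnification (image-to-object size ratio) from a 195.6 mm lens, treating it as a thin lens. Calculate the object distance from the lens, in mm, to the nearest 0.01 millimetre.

With m = dᵢ/dₒ and 1/f = 1/dₒ + 1/dᵢ, substituting dᵢ = m·dₒ gives 1/f = (1 + 1/m)/dₒ, hence dₒ = f·(1 + 1/m).
dₒ = 195.6 × (1 + 1/1.17) = 195.6 × 1.85470 ≈ 362.779 mm.

362.78 mm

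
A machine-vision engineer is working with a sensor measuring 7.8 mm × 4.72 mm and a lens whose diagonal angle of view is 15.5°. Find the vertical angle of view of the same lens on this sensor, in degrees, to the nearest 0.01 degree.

Sensor diagonal = √(7.8² + 4.72²) = √83.1184 ≈ 9.1169 mm.
From the diagonal AOV: f = 9.1169 / (2·tan(7.75°)) = 9.1169 / 0.27219 ≈ 33.4950 mm.
Vertical AOV = 2·arctan(4.72 / (2 × 33.4950)) = 2·arctan(0.07046) ≈ 8.0606°.

8.06°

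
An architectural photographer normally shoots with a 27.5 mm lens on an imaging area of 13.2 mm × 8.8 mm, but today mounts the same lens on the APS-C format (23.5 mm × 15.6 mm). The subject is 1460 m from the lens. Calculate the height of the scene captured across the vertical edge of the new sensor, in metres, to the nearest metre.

828 m

The focal length stays 27.5 mm; the relevant sensor dimension is now h = 15.6 mm. Object distance dₒ = 1460 m = 1.46e+06 mm.
Thin-lens field height W = h·(dₒ − f)/f = 15.6 × (1.46e+06 − 27.5)/27.5 ≈ 828202.582 mm = 828.203 m.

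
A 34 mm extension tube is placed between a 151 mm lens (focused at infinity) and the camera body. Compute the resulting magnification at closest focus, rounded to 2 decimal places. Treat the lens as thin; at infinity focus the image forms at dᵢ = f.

0.23×

The tube moves the image plane from f to f + e, so dᵢ = 151 + 34 = 185 mm. Focus is achieved when 1/f = 1/dₒ + 1/dᵢ, giving dₒ = 1/(1/f − 1/(f+e)).
Magnification m = dᵢ/dₒ = (f+e)·(1/f − 1/(f+e)) = e/f = 34/151 ≈ 0.2252.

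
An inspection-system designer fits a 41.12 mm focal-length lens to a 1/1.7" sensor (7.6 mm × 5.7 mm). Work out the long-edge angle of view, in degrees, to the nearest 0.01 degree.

10.56°

Angle of view α = 2·arctan(w/2f) with w = 7.6 mm and f = 41.12 mm.
w/2f = 0.09241; arctan(0.09241) ≈ 5.2798°, so α ≈ 10.5597°.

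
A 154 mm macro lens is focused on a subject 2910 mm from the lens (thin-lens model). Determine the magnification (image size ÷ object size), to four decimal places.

Thin lens: 1/f = 1/dₒ + 1/dᵢ → 1/dᵢ = 1/154 − 1/2910 = 0.0061499 mm⁻¹, so dᵢ ≈ 162.6052 mm.
Magnification m = dᵢ/dₒ = 162.6052/2910 ≈ 0.05588.

0.0559×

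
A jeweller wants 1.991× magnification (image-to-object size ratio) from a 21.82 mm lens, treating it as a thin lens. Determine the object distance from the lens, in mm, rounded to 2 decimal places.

32.78 mm

With m = dᵢ/dₒ and 1/f = 1/dₒ + 1/dᵢ, substituting dᵢ = m·dₒ gives 1/f = (1 + 1/m)/dₒ, hence dₒ = f·(1 + 1/m).
dₒ = 21.82 × (1 + 1/1.991) = 21.82 × 1.50226 ≈ 32.779 mm.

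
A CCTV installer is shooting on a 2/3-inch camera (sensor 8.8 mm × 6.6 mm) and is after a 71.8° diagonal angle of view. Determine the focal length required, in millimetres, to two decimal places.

Sensor diagonal = √(8.8² + 6.6²) = √121.0000 ≈ 11.0000 mm.
From α = 2·arctan(d/2f) we get f = d / (2·tan(α/2)).
With d = 11.0000 mm and α/2 = 35.9°, tan(α/2) ≈ 0.72388, so f ≈ 11.0000 / 1.44776 ≈ 7.5980 mm.

7.60 mm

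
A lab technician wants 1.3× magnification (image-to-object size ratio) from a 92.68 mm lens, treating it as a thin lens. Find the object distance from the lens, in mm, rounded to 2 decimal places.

With m = dᵢ/dₒ and 1/f = 1/dₒ + 1/dᵢ, substituting dᵢ = m·dₒ gives 1/f = (1 + 1/m)/dₒ, hence dₒ = f·(1 + 1/m).
dₒ = 92.68 × (1 + 1/1.3) = 92.68 × 1.76923 ≈ 163.972 mm.

163.97 mm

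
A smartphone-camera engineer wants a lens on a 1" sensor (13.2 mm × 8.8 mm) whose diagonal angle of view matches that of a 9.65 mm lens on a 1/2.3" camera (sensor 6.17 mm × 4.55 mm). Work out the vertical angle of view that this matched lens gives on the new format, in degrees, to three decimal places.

24.851°

Sensor diagonal = √(6.17² + 4.55²) = √58.7714 ≈ 7.6663 mm.
Sensor diagonal = √(13.2² + 8.8²) = √251.6800 ≈ 15.8644 mm.
Equal diagonal AOV ⇒ f₂ = f₁ · 15.8644/7.6663 = 9.65 × 2.06939 ≈ 19.9696 mm.
Vertical AOV on the new format = 2·arctan(8.8 / (2 × 19.9696)) = 2·arctan(0.22034) ≈ 24.8515°.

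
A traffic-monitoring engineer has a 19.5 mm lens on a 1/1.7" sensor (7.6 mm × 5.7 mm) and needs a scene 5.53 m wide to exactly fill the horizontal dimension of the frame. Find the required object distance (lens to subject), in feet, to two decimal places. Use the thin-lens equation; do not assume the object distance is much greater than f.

46.62 ft

W: 5.53 m = 5530 mm.
Magnification m = w/W = dᵢ/dₒ; combined with 1/f = 1/dₒ + 1/dᵢ this gives dₒ = f·(1 + W/w).
dₒ = 19.5 mm × (1 + 5530/7.6) = 19.5 × 728.6316 ≈ 14208.316 mm = 14208.316/304.8 ft = 46.6152 ft.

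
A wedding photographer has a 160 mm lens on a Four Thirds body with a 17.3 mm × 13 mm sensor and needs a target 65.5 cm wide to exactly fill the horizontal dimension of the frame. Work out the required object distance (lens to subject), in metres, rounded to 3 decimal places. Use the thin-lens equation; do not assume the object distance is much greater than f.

6.218 m

W: 65.5 cm = 655 mm.
Magnification m = w/W = dᵢ/dₒ; combined with 1/f = 1/dₒ + 1/dᵢ this gives dₒ = f·(1 + W/w).
dₒ = 160 mm × (1 + 655/17.3) = 160 × 38.8613 ≈ 6217.803 mm = 6.2178 m.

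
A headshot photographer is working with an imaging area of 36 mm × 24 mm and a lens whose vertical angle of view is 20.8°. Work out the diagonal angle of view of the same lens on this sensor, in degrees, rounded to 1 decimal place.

From the vertical AOV: f = 24 / (2·tan(10.4°)) = 24 / 0.36707 ≈ 65.3829 mm.
Sensor diagonal = √(36² + 24²) = √1872.0000 ≈ 43.2666 mm.
Diagonal AOV = 2·arctan(43.2666 / (2 × 65.3829)) = 2·arctan(0.33087) ≈ 36.6158°.

36.6°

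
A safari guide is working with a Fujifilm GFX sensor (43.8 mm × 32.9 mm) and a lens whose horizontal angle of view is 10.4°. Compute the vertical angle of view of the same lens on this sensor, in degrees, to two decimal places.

7.82°

From the horizontal AOV: f = 43.8 / (2·tan(5.2°)) = 43.8 / 0.18201 ≈ 240.6405 mm.
Vertical AOV = 2·arctan(32.9 / (2 × 240.6405)) = 2·arctan(0.06836) ≈ 7.8212°.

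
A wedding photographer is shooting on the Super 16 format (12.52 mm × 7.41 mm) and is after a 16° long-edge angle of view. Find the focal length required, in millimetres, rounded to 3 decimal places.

44.542 mm

From α = 2·arctan(w/2f) we get f = w / (2·tan(α/2)).
With w = 12.52 mm and α/2 = 8°, tan(α/2) ≈ 0.14054, so f ≈ 12.52 / 0.28108 ≈ 44.5422 mm.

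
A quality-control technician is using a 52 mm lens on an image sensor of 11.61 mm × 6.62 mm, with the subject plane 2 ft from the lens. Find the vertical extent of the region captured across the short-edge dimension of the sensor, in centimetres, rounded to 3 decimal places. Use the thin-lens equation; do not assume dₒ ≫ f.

dₒ: 2 ft × 304.8 mm/ft = 609.60 mm.
Similar triangles through the lens centre give W/dₒ = h/dᵢ; with 1/f = 1/dₒ + 1/dᵢ this gives W = h·(dₒ − f)/f.
W = 6.62 mm × (609.6 − 52) / 52 = 6.62 × 10.7231 ≈ 70.987 mm = 7.09868 cm.

7.099 cm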